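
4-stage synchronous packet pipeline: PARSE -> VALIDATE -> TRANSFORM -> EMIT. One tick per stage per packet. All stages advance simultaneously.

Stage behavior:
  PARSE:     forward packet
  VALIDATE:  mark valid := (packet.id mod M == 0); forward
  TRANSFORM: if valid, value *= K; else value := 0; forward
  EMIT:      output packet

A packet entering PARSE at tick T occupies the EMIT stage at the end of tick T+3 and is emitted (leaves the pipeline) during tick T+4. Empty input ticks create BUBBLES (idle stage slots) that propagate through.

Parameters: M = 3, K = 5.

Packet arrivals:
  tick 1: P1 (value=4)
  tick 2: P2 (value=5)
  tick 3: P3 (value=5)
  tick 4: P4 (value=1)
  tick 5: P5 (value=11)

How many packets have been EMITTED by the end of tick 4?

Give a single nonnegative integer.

Answer: 0

Derivation:
Tick 1: [PARSE:P1(v=4,ok=F), VALIDATE:-, TRANSFORM:-, EMIT:-] out:-; in:P1
Tick 2: [PARSE:P2(v=5,ok=F), VALIDATE:P1(v=4,ok=F), TRANSFORM:-, EMIT:-] out:-; in:P2
Tick 3: [PARSE:P3(v=5,ok=F), VALIDATE:P2(v=5,ok=F), TRANSFORM:P1(v=0,ok=F), EMIT:-] out:-; in:P3
Tick 4: [PARSE:P4(v=1,ok=F), VALIDATE:P3(v=5,ok=T), TRANSFORM:P2(v=0,ok=F), EMIT:P1(v=0,ok=F)] out:-; in:P4
Emitted by tick 4: []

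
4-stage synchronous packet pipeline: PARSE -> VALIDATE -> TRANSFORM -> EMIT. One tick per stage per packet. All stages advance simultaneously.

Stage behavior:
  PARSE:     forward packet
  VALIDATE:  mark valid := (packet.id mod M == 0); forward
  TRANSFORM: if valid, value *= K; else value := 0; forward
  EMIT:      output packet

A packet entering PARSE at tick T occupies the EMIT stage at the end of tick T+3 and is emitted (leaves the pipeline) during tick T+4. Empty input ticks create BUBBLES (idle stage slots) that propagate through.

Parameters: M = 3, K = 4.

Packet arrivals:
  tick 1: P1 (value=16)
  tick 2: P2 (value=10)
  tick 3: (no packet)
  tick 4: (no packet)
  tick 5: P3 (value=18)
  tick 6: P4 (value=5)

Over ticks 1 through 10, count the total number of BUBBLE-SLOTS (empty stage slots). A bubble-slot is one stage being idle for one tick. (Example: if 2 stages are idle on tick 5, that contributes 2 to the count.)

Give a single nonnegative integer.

Answer: 24

Derivation:
Tick 1: [PARSE:P1(v=16,ok=F), VALIDATE:-, TRANSFORM:-, EMIT:-] out:-; bubbles=3
Tick 2: [PARSE:P2(v=10,ok=F), VALIDATE:P1(v=16,ok=F), TRANSFORM:-, EMIT:-] out:-; bubbles=2
Tick 3: [PARSE:-, VALIDATE:P2(v=10,ok=F), TRANSFORM:P1(v=0,ok=F), EMIT:-] out:-; bubbles=2
Tick 4: [PARSE:-, VALIDATE:-, TRANSFORM:P2(v=0,ok=F), EMIT:P1(v=0,ok=F)] out:-; bubbles=2
Tick 5: [PARSE:P3(v=18,ok=F), VALIDATE:-, TRANSFORM:-, EMIT:P2(v=0,ok=F)] out:P1(v=0); bubbles=2
Tick 6: [PARSE:P4(v=5,ok=F), VALIDATE:P3(v=18,ok=T), TRANSFORM:-, EMIT:-] out:P2(v=0); bubbles=2
Tick 7: [PARSE:-, VALIDATE:P4(v=5,ok=F), TRANSFORM:P3(v=72,ok=T), EMIT:-] out:-; bubbles=2
Tick 8: [PARSE:-, VALIDATE:-, TRANSFORM:P4(v=0,ok=F), EMIT:P3(v=72,ok=T)] out:-; bubbles=2
Tick 9: [PARSE:-, VALIDATE:-, TRANSFORM:-, EMIT:P4(v=0,ok=F)] out:P3(v=72); bubbles=3
Tick 10: [PARSE:-, VALIDATE:-, TRANSFORM:-, EMIT:-] out:P4(v=0); bubbles=4
Total bubble-slots: 24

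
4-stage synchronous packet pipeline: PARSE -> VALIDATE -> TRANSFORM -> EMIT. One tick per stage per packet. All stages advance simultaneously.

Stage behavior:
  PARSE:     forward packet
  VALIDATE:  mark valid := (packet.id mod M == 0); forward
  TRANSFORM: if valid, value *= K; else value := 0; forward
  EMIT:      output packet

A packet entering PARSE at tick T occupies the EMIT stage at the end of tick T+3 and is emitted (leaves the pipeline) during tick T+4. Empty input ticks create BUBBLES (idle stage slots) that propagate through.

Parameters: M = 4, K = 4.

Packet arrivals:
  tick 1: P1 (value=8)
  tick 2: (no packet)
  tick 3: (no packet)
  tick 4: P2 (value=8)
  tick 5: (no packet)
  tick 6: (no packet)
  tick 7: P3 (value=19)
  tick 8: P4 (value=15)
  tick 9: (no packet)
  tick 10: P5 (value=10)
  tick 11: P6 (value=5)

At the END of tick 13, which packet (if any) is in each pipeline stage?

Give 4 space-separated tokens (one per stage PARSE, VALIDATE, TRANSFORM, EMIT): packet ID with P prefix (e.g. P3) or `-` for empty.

Tick 1: [PARSE:P1(v=8,ok=F), VALIDATE:-, TRANSFORM:-, EMIT:-] out:-; in:P1
Tick 2: [PARSE:-, VALIDATE:P1(v=8,ok=F), TRANSFORM:-, EMIT:-] out:-; in:-
Tick 3: [PARSE:-, VALIDATE:-, TRANSFORM:P1(v=0,ok=F), EMIT:-] out:-; in:-
Tick 4: [PARSE:P2(v=8,ok=F), VALIDATE:-, TRANSFORM:-, EMIT:P1(v=0,ok=F)] out:-; in:P2
Tick 5: [PARSE:-, VALIDATE:P2(v=8,ok=F), TRANSFORM:-, EMIT:-] out:P1(v=0); in:-
Tick 6: [PARSE:-, VALIDATE:-, TRANSFORM:P2(v=0,ok=F), EMIT:-] out:-; in:-
Tick 7: [PARSE:P3(v=19,ok=F), VALIDATE:-, TRANSFORM:-, EMIT:P2(v=0,ok=F)] out:-; in:P3
Tick 8: [PARSE:P4(v=15,ok=F), VALIDATE:P3(v=19,ok=F), TRANSFORM:-, EMIT:-] out:P2(v=0); in:P4
Tick 9: [PARSE:-, VALIDATE:P4(v=15,ok=T), TRANSFORM:P3(v=0,ok=F), EMIT:-] out:-; in:-
Tick 10: [PARSE:P5(v=10,ok=F), VALIDATE:-, TRANSFORM:P4(v=60,ok=T), EMIT:P3(v=0,ok=F)] out:-; in:P5
Tick 11: [PARSE:P6(v=5,ok=F), VALIDATE:P5(v=10,ok=F), TRANSFORM:-, EMIT:P4(v=60,ok=T)] out:P3(v=0); in:P6
Tick 12: [PARSE:-, VALIDATE:P6(v=5,ok=F), TRANSFORM:P5(v=0,ok=F), EMIT:-] out:P4(v=60); in:-
Tick 13: [PARSE:-, VALIDATE:-, TRANSFORM:P6(v=0,ok=F), EMIT:P5(v=0,ok=F)] out:-; in:-
At end of tick 13: ['-', '-', 'P6', 'P5']

Answer: - - P6 P5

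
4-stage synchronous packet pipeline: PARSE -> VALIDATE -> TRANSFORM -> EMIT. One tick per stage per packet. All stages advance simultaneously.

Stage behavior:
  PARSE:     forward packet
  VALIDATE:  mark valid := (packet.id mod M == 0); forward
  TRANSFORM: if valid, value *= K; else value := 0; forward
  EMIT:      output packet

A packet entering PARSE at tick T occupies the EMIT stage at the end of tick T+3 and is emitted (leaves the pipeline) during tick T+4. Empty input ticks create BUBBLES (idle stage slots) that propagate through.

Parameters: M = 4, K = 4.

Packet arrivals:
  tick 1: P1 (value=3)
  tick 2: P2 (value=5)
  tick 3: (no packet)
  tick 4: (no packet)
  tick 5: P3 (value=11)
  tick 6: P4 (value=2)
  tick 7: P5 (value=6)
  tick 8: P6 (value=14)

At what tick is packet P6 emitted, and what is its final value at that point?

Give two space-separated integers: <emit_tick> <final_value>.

Tick 1: [PARSE:P1(v=3,ok=F), VALIDATE:-, TRANSFORM:-, EMIT:-] out:-; in:P1
Tick 2: [PARSE:P2(v=5,ok=F), VALIDATE:P1(v=3,ok=F), TRANSFORM:-, EMIT:-] out:-; in:P2
Tick 3: [PARSE:-, VALIDATE:P2(v=5,ok=F), TRANSFORM:P1(v=0,ok=F), EMIT:-] out:-; in:-
Tick 4: [PARSE:-, VALIDATE:-, TRANSFORM:P2(v=0,ok=F), EMIT:P1(v=0,ok=F)] out:-; in:-
Tick 5: [PARSE:P3(v=11,ok=F), VALIDATE:-, TRANSFORM:-, EMIT:P2(v=0,ok=F)] out:P1(v=0); in:P3
Tick 6: [PARSE:P4(v=2,ok=F), VALIDATE:P3(v=11,ok=F), TRANSFORM:-, EMIT:-] out:P2(v=0); in:P4
Tick 7: [PARSE:P5(v=6,ok=F), VALIDATE:P4(v=2,ok=T), TRANSFORM:P3(v=0,ok=F), EMIT:-] out:-; in:P5
Tick 8: [PARSE:P6(v=14,ok=F), VALIDATE:P5(v=6,ok=F), TRANSFORM:P4(v=8,ok=T), EMIT:P3(v=0,ok=F)] out:-; in:P6
Tick 9: [PARSE:-, VALIDATE:P6(v=14,ok=F), TRANSFORM:P5(v=0,ok=F), EMIT:P4(v=8,ok=T)] out:P3(v=0); in:-
Tick 10: [PARSE:-, VALIDATE:-, TRANSFORM:P6(v=0,ok=F), EMIT:P5(v=0,ok=F)] out:P4(v=8); in:-
Tick 11: [PARSE:-, VALIDATE:-, TRANSFORM:-, EMIT:P6(v=0,ok=F)] out:P5(v=0); in:-
Tick 12: [PARSE:-, VALIDATE:-, TRANSFORM:-, EMIT:-] out:P6(v=0); in:-
P6: arrives tick 8, valid=False (id=6, id%4=2), emit tick 12, final value 0

Answer: 12 0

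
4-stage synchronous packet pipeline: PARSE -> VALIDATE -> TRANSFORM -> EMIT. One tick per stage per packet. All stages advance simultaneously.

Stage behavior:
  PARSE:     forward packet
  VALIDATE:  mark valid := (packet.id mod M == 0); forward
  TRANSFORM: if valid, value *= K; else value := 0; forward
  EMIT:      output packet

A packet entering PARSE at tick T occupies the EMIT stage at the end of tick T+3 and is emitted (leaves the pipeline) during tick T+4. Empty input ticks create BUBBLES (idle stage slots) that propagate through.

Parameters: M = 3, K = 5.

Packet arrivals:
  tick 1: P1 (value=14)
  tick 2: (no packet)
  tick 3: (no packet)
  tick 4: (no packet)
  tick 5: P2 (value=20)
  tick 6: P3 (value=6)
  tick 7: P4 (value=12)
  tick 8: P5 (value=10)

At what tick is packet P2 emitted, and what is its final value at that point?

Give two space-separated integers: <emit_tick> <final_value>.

Answer: 9 0

Derivation:
Tick 1: [PARSE:P1(v=14,ok=F), VALIDATE:-, TRANSFORM:-, EMIT:-] out:-; in:P1
Tick 2: [PARSE:-, VALIDATE:P1(v=14,ok=F), TRANSFORM:-, EMIT:-] out:-; in:-
Tick 3: [PARSE:-, VALIDATE:-, TRANSFORM:P1(v=0,ok=F), EMIT:-] out:-; in:-
Tick 4: [PARSE:-, VALIDATE:-, TRANSFORM:-, EMIT:P1(v=0,ok=F)] out:-; in:-
Tick 5: [PARSE:P2(v=20,ok=F), VALIDATE:-, TRANSFORM:-, EMIT:-] out:P1(v=0); in:P2
Tick 6: [PARSE:P3(v=6,ok=F), VALIDATE:P2(v=20,ok=F), TRANSFORM:-, EMIT:-] out:-; in:P3
Tick 7: [PARSE:P4(v=12,ok=F), VALIDATE:P3(v=6,ok=T), TRANSFORM:P2(v=0,ok=F), EMIT:-] out:-; in:P4
Tick 8: [PARSE:P5(v=10,ok=F), VALIDATE:P4(v=12,ok=F), TRANSFORM:P3(v=30,ok=T), EMIT:P2(v=0,ok=F)] out:-; in:P5
Tick 9: [PARSE:-, VALIDATE:P5(v=10,ok=F), TRANSFORM:P4(v=0,ok=F), EMIT:P3(v=30,ok=T)] out:P2(v=0); in:-
Tick 10: [PARSE:-, VALIDATE:-, TRANSFORM:P5(v=0,ok=F), EMIT:P4(v=0,ok=F)] out:P3(v=30); in:-
Tick 11: [PARSE:-, VALIDATE:-, TRANSFORM:-, EMIT:P5(v=0,ok=F)] out:P4(v=0); in:-
Tick 12: [PARSE:-, VALIDATE:-, TRANSFORM:-, EMIT:-] out:P5(v=0); in:-
P2: arrives tick 5, valid=False (id=2, id%3=2), emit tick 9, final value 0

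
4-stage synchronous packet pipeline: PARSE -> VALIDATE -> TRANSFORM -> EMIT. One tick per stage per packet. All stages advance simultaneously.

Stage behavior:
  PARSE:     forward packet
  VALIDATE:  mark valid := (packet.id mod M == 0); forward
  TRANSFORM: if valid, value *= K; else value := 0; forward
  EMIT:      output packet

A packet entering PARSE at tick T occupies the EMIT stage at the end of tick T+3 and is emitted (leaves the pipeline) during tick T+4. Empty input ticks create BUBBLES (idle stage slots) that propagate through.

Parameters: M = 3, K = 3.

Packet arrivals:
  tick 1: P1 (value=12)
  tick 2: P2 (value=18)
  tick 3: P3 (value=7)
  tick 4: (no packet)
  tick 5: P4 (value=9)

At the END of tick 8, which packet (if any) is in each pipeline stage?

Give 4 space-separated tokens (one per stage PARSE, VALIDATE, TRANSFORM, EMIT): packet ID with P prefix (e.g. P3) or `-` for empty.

Tick 1: [PARSE:P1(v=12,ok=F), VALIDATE:-, TRANSFORM:-, EMIT:-] out:-; in:P1
Tick 2: [PARSE:P2(v=18,ok=F), VALIDATE:P1(v=12,ok=F), TRANSFORM:-, EMIT:-] out:-; in:P2
Tick 3: [PARSE:P3(v=7,ok=F), VALIDATE:P2(v=18,ok=F), TRANSFORM:P1(v=0,ok=F), EMIT:-] out:-; in:P3
Tick 4: [PARSE:-, VALIDATE:P3(v=7,ok=T), TRANSFORM:P2(v=0,ok=F), EMIT:P1(v=0,ok=F)] out:-; in:-
Tick 5: [PARSE:P4(v=9,ok=F), VALIDATE:-, TRANSFORM:P3(v=21,ok=T), EMIT:P2(v=0,ok=F)] out:P1(v=0); in:P4
Tick 6: [PARSE:-, VALIDATE:P4(v=9,ok=F), TRANSFORM:-, EMIT:P3(v=21,ok=T)] out:P2(v=0); in:-
Tick 7: [PARSE:-, VALIDATE:-, TRANSFORM:P4(v=0,ok=F), EMIT:-] out:P3(v=21); in:-
Tick 8: [PARSE:-, VALIDATE:-, TRANSFORM:-, EMIT:P4(v=0,ok=F)] out:-; in:-
At end of tick 8: ['-', '-', '-', 'P4']

Answer: - - - P4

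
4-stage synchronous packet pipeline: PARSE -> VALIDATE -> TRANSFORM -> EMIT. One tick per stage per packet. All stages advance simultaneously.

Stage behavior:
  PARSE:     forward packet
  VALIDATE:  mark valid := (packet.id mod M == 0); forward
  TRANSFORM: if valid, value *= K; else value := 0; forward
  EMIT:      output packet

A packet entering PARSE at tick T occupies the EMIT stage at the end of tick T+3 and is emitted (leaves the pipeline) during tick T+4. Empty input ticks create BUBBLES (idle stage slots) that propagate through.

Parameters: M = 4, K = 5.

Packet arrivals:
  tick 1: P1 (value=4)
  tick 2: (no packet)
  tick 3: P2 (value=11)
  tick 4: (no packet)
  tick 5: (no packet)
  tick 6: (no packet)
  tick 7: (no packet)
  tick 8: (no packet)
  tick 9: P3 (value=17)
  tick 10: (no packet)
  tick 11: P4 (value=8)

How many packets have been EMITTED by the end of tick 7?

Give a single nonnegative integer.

Tick 1: [PARSE:P1(v=4,ok=F), VALIDATE:-, TRANSFORM:-, EMIT:-] out:-; in:P1
Tick 2: [PARSE:-, VALIDATE:P1(v=4,ok=F), TRANSFORM:-, EMIT:-] out:-; in:-
Tick 3: [PARSE:P2(v=11,ok=F), VALIDATE:-, TRANSFORM:P1(v=0,ok=F), EMIT:-] out:-; in:P2
Tick 4: [PARSE:-, VALIDATE:P2(v=11,ok=F), TRANSFORM:-, EMIT:P1(v=0,ok=F)] out:-; in:-
Tick 5: [PARSE:-, VALIDATE:-, TRANSFORM:P2(v=0,ok=F), EMIT:-] out:P1(v=0); in:-
Tick 6: [PARSE:-, VALIDATE:-, TRANSFORM:-, EMIT:P2(v=0,ok=F)] out:-; in:-
Tick 7: [PARSE:-, VALIDATE:-, TRANSFORM:-, EMIT:-] out:P2(v=0); in:-
Emitted by tick 7: ['P1', 'P2']

Answer: 2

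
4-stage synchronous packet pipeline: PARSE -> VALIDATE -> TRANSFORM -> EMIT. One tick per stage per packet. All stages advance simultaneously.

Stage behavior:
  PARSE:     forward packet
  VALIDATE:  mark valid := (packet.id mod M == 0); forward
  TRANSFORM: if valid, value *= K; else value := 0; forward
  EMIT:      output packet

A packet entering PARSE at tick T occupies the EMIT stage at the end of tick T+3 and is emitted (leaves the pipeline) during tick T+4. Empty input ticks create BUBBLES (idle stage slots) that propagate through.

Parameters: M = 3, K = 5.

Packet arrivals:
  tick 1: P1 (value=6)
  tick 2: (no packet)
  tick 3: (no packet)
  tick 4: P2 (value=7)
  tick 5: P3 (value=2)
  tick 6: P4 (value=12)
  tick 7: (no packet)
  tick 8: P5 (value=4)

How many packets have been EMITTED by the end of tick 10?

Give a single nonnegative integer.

Tick 1: [PARSE:P1(v=6,ok=F), VALIDATE:-, TRANSFORM:-, EMIT:-] out:-; in:P1
Tick 2: [PARSE:-, VALIDATE:P1(v=6,ok=F), TRANSFORM:-, EMIT:-] out:-; in:-
Tick 3: [PARSE:-, VALIDATE:-, TRANSFORM:P1(v=0,ok=F), EMIT:-] out:-; in:-
Tick 4: [PARSE:P2(v=7,ok=F), VALIDATE:-, TRANSFORM:-, EMIT:P1(v=0,ok=F)] out:-; in:P2
Tick 5: [PARSE:P3(v=2,ok=F), VALIDATE:P2(v=7,ok=F), TRANSFORM:-, EMIT:-] out:P1(v=0); in:P3
Tick 6: [PARSE:P4(v=12,ok=F), VALIDATE:P3(v=2,ok=T), TRANSFORM:P2(v=0,ok=F), EMIT:-] out:-; in:P4
Tick 7: [PARSE:-, VALIDATE:P4(v=12,ok=F), TRANSFORM:P3(v=10,ok=T), EMIT:P2(v=0,ok=F)] out:-; in:-
Tick 8: [PARSE:P5(v=4,ok=F), VALIDATE:-, TRANSFORM:P4(v=0,ok=F), EMIT:P3(v=10,ok=T)] out:P2(v=0); in:P5
Tick 9: [PARSE:-, VALIDATE:P5(v=4,ok=F), TRANSFORM:-, EMIT:P4(v=0,ok=F)] out:P3(v=10); in:-
Tick 10: [PARSE:-, VALIDATE:-, TRANSFORM:P5(v=0,ok=F), EMIT:-] out:P4(v=0); in:-
Emitted by tick 10: ['P1', 'P2', 'P3', 'P4']

Answer: 4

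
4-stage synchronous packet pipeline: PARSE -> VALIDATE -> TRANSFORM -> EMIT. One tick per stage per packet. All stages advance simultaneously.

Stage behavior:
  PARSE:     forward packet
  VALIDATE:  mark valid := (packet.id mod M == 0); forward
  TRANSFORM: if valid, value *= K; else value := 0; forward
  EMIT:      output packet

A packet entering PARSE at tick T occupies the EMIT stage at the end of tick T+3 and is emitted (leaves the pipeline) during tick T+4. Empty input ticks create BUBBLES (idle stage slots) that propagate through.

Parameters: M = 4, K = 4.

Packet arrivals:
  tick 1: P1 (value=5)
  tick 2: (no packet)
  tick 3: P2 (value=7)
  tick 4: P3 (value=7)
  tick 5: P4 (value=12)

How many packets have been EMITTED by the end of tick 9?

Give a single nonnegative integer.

Tick 1: [PARSE:P1(v=5,ok=F), VALIDATE:-, TRANSFORM:-, EMIT:-] out:-; in:P1
Tick 2: [PARSE:-, VALIDATE:P1(v=5,ok=F), TRANSFORM:-, EMIT:-] out:-; in:-
Tick 3: [PARSE:P2(v=7,ok=F), VALIDATE:-, TRANSFORM:P1(v=0,ok=F), EMIT:-] out:-; in:P2
Tick 4: [PARSE:P3(v=7,ok=F), VALIDATE:P2(v=7,ok=F), TRANSFORM:-, EMIT:P1(v=0,ok=F)] out:-; in:P3
Tick 5: [PARSE:P4(v=12,ok=F), VALIDATE:P3(v=7,ok=F), TRANSFORM:P2(v=0,ok=F), EMIT:-] out:P1(v=0); in:P4
Tick 6: [PARSE:-, VALIDATE:P4(v=12,ok=T), TRANSFORM:P3(v=0,ok=F), EMIT:P2(v=0,ok=F)] out:-; in:-
Tick 7: [PARSE:-, VALIDATE:-, TRANSFORM:P4(v=48,ok=T), EMIT:P3(v=0,ok=F)] out:P2(v=0); in:-
Tick 8: [PARSE:-, VALIDATE:-, TRANSFORM:-, EMIT:P4(v=48,ok=T)] out:P3(v=0); in:-
Tick 9: [PARSE:-, VALIDATE:-, TRANSFORM:-, EMIT:-] out:P4(v=48); in:-
Emitted by tick 9: ['P1', 'P2', 'P3', 'P4']

Answer: 4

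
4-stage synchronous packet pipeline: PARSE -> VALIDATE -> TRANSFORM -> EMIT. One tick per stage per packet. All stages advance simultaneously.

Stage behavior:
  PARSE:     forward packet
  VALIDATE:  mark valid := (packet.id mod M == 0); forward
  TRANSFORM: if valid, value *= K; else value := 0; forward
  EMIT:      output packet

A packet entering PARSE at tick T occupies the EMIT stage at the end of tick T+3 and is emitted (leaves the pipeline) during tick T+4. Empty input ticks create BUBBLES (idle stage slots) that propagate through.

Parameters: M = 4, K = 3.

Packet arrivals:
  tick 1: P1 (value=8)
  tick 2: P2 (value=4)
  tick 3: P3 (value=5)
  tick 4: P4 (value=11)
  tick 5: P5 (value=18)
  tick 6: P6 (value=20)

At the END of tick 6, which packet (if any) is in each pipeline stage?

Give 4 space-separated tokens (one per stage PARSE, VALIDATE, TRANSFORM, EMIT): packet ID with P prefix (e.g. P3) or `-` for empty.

Answer: P6 P5 P4 P3

Derivation:
Tick 1: [PARSE:P1(v=8,ok=F), VALIDATE:-, TRANSFORM:-, EMIT:-] out:-; in:P1
Tick 2: [PARSE:P2(v=4,ok=F), VALIDATE:P1(v=8,ok=F), TRANSFORM:-, EMIT:-] out:-; in:P2
Tick 3: [PARSE:P3(v=5,ok=F), VALIDATE:P2(v=4,ok=F), TRANSFORM:P1(v=0,ok=F), EMIT:-] out:-; in:P3
Tick 4: [PARSE:P4(v=11,ok=F), VALIDATE:P3(v=5,ok=F), TRANSFORM:P2(v=0,ok=F), EMIT:P1(v=0,ok=F)] out:-; in:P4
Tick 5: [PARSE:P5(v=18,ok=F), VALIDATE:P4(v=11,ok=T), TRANSFORM:P3(v=0,ok=F), EMIT:P2(v=0,ok=F)] out:P1(v=0); in:P5
Tick 6: [PARSE:P6(v=20,ok=F), VALIDATE:P5(v=18,ok=F), TRANSFORM:P4(v=33,ok=T), EMIT:P3(v=0,ok=F)] out:P2(v=0); in:P6
At end of tick 6: ['P6', 'P5', 'P4', 'P3']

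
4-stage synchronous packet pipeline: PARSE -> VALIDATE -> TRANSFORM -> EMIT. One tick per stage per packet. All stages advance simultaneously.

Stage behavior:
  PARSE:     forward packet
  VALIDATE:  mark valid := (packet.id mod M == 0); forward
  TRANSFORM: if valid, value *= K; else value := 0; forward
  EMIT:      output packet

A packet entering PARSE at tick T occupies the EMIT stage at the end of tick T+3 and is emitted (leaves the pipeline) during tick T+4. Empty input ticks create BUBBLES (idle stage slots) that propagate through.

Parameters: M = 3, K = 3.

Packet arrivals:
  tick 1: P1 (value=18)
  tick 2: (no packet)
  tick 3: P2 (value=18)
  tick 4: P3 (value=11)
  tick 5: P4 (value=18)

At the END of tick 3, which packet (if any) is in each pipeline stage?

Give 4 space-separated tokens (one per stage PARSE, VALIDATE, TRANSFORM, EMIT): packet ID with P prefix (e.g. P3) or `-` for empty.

Answer: P2 - P1 -

Derivation:
Tick 1: [PARSE:P1(v=18,ok=F), VALIDATE:-, TRANSFORM:-, EMIT:-] out:-; in:P1
Tick 2: [PARSE:-, VALIDATE:P1(v=18,ok=F), TRANSFORM:-, EMIT:-] out:-; in:-
Tick 3: [PARSE:P2(v=18,ok=F), VALIDATE:-, TRANSFORM:P1(v=0,ok=F), EMIT:-] out:-; in:P2
At end of tick 3: ['P2', '-', 'P1', '-']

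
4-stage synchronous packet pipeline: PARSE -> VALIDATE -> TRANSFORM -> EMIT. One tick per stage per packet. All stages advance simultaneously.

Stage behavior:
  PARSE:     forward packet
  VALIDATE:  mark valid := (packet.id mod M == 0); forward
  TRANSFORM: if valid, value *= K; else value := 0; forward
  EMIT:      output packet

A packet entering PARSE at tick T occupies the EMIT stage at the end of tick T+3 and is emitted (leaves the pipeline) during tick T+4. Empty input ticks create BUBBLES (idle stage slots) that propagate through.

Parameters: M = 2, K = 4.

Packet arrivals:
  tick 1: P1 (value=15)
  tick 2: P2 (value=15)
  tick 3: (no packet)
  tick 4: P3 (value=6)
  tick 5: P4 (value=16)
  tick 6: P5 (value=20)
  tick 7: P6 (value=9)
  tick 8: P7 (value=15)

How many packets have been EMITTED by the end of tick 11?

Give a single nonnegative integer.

Answer: 6

Derivation:
Tick 1: [PARSE:P1(v=15,ok=F), VALIDATE:-, TRANSFORM:-, EMIT:-] out:-; in:P1
Tick 2: [PARSE:P2(v=15,ok=F), VALIDATE:P1(v=15,ok=F), TRANSFORM:-, EMIT:-] out:-; in:P2
Tick 3: [PARSE:-, VALIDATE:P2(v=15,ok=T), TRANSFORM:P1(v=0,ok=F), EMIT:-] out:-; in:-
Tick 4: [PARSE:P3(v=6,ok=F), VALIDATE:-, TRANSFORM:P2(v=60,ok=T), EMIT:P1(v=0,ok=F)] out:-; in:P3
Tick 5: [PARSE:P4(v=16,ok=F), VALIDATE:P3(v=6,ok=F), TRANSFORM:-, EMIT:P2(v=60,ok=T)] out:P1(v=0); in:P4
Tick 6: [PARSE:P5(v=20,ok=F), VALIDATE:P4(v=16,ok=T), TRANSFORM:P3(v=0,ok=F), EMIT:-] out:P2(v=60); in:P5
Tick 7: [PARSE:P6(v=9,ok=F), VALIDATE:P5(v=20,ok=F), TRANSFORM:P4(v=64,ok=T), EMIT:P3(v=0,ok=F)] out:-; in:P6
Tick 8: [PARSE:P7(v=15,ok=F), VALIDATE:P6(v=9,ok=T), TRANSFORM:P5(v=0,ok=F), EMIT:P4(v=64,ok=T)] out:P3(v=0); in:P7
Tick 9: [PARSE:-, VALIDATE:P7(v=15,ok=F), TRANSFORM:P6(v=36,ok=T), EMIT:P5(v=0,ok=F)] out:P4(v=64); in:-
Tick 10: [PARSE:-, VALIDATE:-, TRANSFORM:P7(v=0,ok=F), EMIT:P6(v=36,ok=T)] out:P5(v=0); in:-
Tick 11: [PARSE:-, VALIDATE:-, TRANSFORM:-, EMIT:P7(v=0,ok=F)] out:P6(v=36); in:-
Emitted by tick 11: ['P1', 'P2', 'P3', 'P4', 'P5', 'P6']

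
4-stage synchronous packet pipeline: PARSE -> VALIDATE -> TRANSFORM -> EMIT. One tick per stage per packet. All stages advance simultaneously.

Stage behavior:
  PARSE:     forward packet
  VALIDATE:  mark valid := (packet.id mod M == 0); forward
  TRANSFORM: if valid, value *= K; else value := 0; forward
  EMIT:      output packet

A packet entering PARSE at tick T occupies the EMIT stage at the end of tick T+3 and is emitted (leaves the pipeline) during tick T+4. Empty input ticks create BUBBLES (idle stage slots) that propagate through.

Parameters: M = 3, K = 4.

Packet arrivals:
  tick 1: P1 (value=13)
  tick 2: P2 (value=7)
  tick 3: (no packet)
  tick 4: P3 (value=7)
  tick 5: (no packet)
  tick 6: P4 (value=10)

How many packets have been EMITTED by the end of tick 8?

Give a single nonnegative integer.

Answer: 3

Derivation:
Tick 1: [PARSE:P1(v=13,ok=F), VALIDATE:-, TRANSFORM:-, EMIT:-] out:-; in:P1
Tick 2: [PARSE:P2(v=7,ok=F), VALIDATE:P1(v=13,ok=F), TRANSFORM:-, EMIT:-] out:-; in:P2
Tick 3: [PARSE:-, VALIDATE:P2(v=7,ok=F), TRANSFORM:P1(v=0,ok=F), EMIT:-] out:-; in:-
Tick 4: [PARSE:P3(v=7,ok=F), VALIDATE:-, TRANSFORM:P2(v=0,ok=F), EMIT:P1(v=0,ok=F)] out:-; in:P3
Tick 5: [PARSE:-, VALIDATE:P3(v=7,ok=T), TRANSFORM:-, EMIT:P2(v=0,ok=F)] out:P1(v=0); in:-
Tick 6: [PARSE:P4(v=10,ok=F), VALIDATE:-, TRANSFORM:P3(v=28,ok=T), EMIT:-] out:P2(v=0); in:P4
Tick 7: [PARSE:-, VALIDATE:P4(v=10,ok=F), TRANSFORM:-, EMIT:P3(v=28,ok=T)] out:-; in:-
Tick 8: [PARSE:-, VALIDATE:-, TRANSFORM:P4(v=0,ok=F), EMIT:-] out:P3(v=28); in:-
Emitted by tick 8: ['P1', 'P2', 'P3']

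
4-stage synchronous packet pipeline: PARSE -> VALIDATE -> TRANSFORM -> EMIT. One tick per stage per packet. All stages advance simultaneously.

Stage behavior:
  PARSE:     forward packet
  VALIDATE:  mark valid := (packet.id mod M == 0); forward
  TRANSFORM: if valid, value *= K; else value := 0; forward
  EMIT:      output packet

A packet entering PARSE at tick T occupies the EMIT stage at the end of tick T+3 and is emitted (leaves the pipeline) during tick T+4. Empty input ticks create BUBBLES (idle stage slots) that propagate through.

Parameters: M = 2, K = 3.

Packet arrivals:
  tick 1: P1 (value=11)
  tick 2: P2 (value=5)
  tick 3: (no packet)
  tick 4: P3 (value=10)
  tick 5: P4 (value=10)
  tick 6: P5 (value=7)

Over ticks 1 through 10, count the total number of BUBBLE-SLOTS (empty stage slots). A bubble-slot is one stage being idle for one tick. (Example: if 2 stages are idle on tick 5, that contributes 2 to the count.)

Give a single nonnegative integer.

Answer: 20

Derivation:
Tick 1: [PARSE:P1(v=11,ok=F), VALIDATE:-, TRANSFORM:-, EMIT:-] out:-; bubbles=3
Tick 2: [PARSE:P2(v=5,ok=F), VALIDATE:P1(v=11,ok=F), TRANSFORM:-, EMIT:-] out:-; bubbles=2
Tick 3: [PARSE:-, VALIDATE:P2(v=5,ok=T), TRANSFORM:P1(v=0,ok=F), EMIT:-] out:-; bubbles=2
Tick 4: [PARSE:P3(v=10,ok=F), VALIDATE:-, TRANSFORM:P2(v=15,ok=T), EMIT:P1(v=0,ok=F)] out:-; bubbles=1
Tick 5: [PARSE:P4(v=10,ok=F), VALIDATE:P3(v=10,ok=F), TRANSFORM:-, EMIT:P2(v=15,ok=T)] out:P1(v=0); bubbles=1
Tick 6: [PARSE:P5(v=7,ok=F), VALIDATE:P4(v=10,ok=T), TRANSFORM:P3(v=0,ok=F), EMIT:-] out:P2(v=15); bubbles=1
Tick 7: [PARSE:-, VALIDATE:P5(v=7,ok=F), TRANSFORM:P4(v=30,ok=T), EMIT:P3(v=0,ok=F)] out:-; bubbles=1
Tick 8: [PARSE:-, VALIDATE:-, TRANSFORM:P5(v=0,ok=F), EMIT:P4(v=30,ok=T)] out:P3(v=0); bubbles=2
Tick 9: [PARSE:-, VALIDATE:-, TRANSFORM:-, EMIT:P5(v=0,ok=F)] out:P4(v=30); bubbles=3
Tick 10: [PARSE:-, VALIDATE:-, TRANSFORM:-, EMIT:-] out:P5(v=0); bubbles=4
Total bubble-slots: 20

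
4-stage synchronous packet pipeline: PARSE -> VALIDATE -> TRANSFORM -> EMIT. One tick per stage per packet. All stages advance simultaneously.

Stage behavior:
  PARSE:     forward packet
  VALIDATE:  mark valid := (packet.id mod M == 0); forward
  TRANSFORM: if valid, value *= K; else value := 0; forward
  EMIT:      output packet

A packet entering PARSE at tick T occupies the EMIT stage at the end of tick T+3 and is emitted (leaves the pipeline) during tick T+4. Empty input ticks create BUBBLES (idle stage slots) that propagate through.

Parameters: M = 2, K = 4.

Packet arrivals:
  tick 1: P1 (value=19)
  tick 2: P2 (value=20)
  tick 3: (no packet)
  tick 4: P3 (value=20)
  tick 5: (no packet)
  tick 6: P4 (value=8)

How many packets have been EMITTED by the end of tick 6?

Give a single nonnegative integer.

Tick 1: [PARSE:P1(v=19,ok=F), VALIDATE:-, TRANSFORM:-, EMIT:-] out:-; in:P1
Tick 2: [PARSE:P2(v=20,ok=F), VALIDATE:P1(v=19,ok=F), TRANSFORM:-, EMIT:-] out:-; in:P2
Tick 3: [PARSE:-, VALIDATE:P2(v=20,ok=T), TRANSFORM:P1(v=0,ok=F), EMIT:-] out:-; in:-
Tick 4: [PARSE:P3(v=20,ok=F), VALIDATE:-, TRANSFORM:P2(v=80,ok=T), EMIT:P1(v=0,ok=F)] out:-; in:P3
Tick 5: [PARSE:-, VALIDATE:P3(v=20,ok=F), TRANSFORM:-, EMIT:P2(v=80,ok=T)] out:P1(v=0); in:-
Tick 6: [PARSE:P4(v=8,ok=F), VALIDATE:-, TRANSFORM:P3(v=0,ok=F), EMIT:-] out:P2(v=80); in:P4
Emitted by tick 6: ['P1', 'P2']

Answer: 2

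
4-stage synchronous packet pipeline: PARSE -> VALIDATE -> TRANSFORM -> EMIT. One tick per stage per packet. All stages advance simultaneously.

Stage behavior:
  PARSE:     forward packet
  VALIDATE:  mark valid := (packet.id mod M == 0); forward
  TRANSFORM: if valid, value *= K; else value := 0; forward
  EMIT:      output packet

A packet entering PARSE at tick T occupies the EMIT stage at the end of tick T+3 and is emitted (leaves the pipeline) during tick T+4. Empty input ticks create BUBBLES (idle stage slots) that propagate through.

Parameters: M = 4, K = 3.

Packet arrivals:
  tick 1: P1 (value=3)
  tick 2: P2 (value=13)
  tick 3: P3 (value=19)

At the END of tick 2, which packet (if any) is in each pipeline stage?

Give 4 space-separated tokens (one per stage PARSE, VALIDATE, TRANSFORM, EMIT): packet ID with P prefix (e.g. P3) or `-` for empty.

Tick 1: [PARSE:P1(v=3,ok=F), VALIDATE:-, TRANSFORM:-, EMIT:-] out:-; in:P1
Tick 2: [PARSE:P2(v=13,ok=F), VALIDATE:P1(v=3,ok=F), TRANSFORM:-, EMIT:-] out:-; in:P2
At end of tick 2: ['P2', 'P1', '-', '-']

Answer: P2 P1 - -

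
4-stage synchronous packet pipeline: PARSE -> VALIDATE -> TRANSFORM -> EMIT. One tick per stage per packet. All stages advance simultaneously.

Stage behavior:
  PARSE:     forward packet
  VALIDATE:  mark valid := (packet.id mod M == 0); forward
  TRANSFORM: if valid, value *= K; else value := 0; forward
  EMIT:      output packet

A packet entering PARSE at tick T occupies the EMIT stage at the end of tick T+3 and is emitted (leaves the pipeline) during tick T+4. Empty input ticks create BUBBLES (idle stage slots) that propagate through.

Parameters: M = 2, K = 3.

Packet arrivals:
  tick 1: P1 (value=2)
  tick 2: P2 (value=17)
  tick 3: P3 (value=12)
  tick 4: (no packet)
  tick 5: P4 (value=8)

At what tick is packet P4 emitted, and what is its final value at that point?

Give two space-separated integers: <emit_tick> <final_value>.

Tick 1: [PARSE:P1(v=2,ok=F), VALIDATE:-, TRANSFORM:-, EMIT:-] out:-; in:P1
Tick 2: [PARSE:P2(v=17,ok=F), VALIDATE:P1(v=2,ok=F), TRANSFORM:-, EMIT:-] out:-; in:P2
Tick 3: [PARSE:P3(v=12,ok=F), VALIDATE:P2(v=17,ok=T), TRANSFORM:P1(v=0,ok=F), EMIT:-] out:-; in:P3
Tick 4: [PARSE:-, VALIDATE:P3(v=12,ok=F), TRANSFORM:P2(v=51,ok=T), EMIT:P1(v=0,ok=F)] out:-; in:-
Tick 5: [PARSE:P4(v=8,ok=F), VALIDATE:-, TRANSFORM:P3(v=0,ok=F), EMIT:P2(v=51,ok=T)] out:P1(v=0); in:P4
Tick 6: [PARSE:-, VALIDATE:P4(v=8,ok=T), TRANSFORM:-, EMIT:P3(v=0,ok=F)] out:P2(v=51); in:-
Tick 7: [PARSE:-, VALIDATE:-, TRANSFORM:P4(v=24,ok=T), EMIT:-] out:P3(v=0); in:-
Tick 8: [PARSE:-, VALIDATE:-, TRANSFORM:-, EMIT:P4(v=24,ok=T)] out:-; in:-
Tick 9: [PARSE:-, VALIDATE:-, TRANSFORM:-, EMIT:-] out:P4(v=24); in:-
P4: arrives tick 5, valid=True (id=4, id%2=0), emit tick 9, final value 24

Answer: 9 24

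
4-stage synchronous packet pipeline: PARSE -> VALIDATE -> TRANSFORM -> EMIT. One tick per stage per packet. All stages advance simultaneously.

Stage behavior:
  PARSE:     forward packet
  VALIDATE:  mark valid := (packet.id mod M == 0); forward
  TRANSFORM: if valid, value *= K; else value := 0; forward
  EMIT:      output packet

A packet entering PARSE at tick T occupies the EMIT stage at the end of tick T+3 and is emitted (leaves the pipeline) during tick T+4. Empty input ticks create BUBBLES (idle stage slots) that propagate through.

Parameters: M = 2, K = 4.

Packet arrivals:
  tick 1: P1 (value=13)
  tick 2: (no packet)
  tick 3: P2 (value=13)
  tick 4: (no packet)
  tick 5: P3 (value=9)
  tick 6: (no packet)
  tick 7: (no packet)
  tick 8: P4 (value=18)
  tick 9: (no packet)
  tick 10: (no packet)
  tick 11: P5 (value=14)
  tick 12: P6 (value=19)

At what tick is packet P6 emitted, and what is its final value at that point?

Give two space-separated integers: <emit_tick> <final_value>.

Tick 1: [PARSE:P1(v=13,ok=F), VALIDATE:-, TRANSFORM:-, EMIT:-] out:-; in:P1
Tick 2: [PARSE:-, VALIDATE:P1(v=13,ok=F), TRANSFORM:-, EMIT:-] out:-; in:-
Tick 3: [PARSE:P2(v=13,ok=F), VALIDATE:-, TRANSFORM:P1(v=0,ok=F), EMIT:-] out:-; in:P2
Tick 4: [PARSE:-, VALIDATE:P2(v=13,ok=T), TRANSFORM:-, EMIT:P1(v=0,ok=F)] out:-; in:-
Tick 5: [PARSE:P3(v=9,ok=F), VALIDATE:-, TRANSFORM:P2(v=52,ok=T), EMIT:-] out:P1(v=0); in:P3
Tick 6: [PARSE:-, VALIDATE:P3(v=9,ok=F), TRANSFORM:-, EMIT:P2(v=52,ok=T)] out:-; in:-
Tick 7: [PARSE:-, VALIDATE:-, TRANSFORM:P3(v=0,ok=F), EMIT:-] out:P2(v=52); in:-
Tick 8: [PARSE:P4(v=18,ok=F), VALIDATE:-, TRANSFORM:-, EMIT:P3(v=0,ok=F)] out:-; in:P4
Tick 9: [PARSE:-, VALIDATE:P4(v=18,ok=T), TRANSFORM:-, EMIT:-] out:P3(v=0); in:-
Tick 10: [PARSE:-, VALIDATE:-, TRANSFORM:P4(v=72,ok=T), EMIT:-] out:-; in:-
Tick 11: [PARSE:P5(v=14,ok=F), VALIDATE:-, TRANSFORM:-, EMIT:P4(v=72,ok=T)] out:-; in:P5
Tick 12: [PARSE:P6(v=19,ok=F), VALIDATE:P5(v=14,ok=F), TRANSFORM:-, EMIT:-] out:P4(v=72); in:P6
Tick 13: [PARSE:-, VALIDATE:P6(v=19,ok=T), TRANSFORM:P5(v=0,ok=F), EMIT:-] out:-; in:-
Tick 14: [PARSE:-, VALIDATE:-, TRANSFORM:P6(v=76,ok=T), EMIT:P5(v=0,ok=F)] out:-; in:-
Tick 15: [PARSE:-, VALIDATE:-, TRANSFORM:-, EMIT:P6(v=76,ok=T)] out:P5(v=0); in:-
Tick 16: [PARSE:-, VALIDATE:-, TRANSFORM:-, EMIT:-] out:P6(v=76); in:-
P6: arrives tick 12, valid=True (id=6, id%2=0), emit tick 16, final value 76

Answer: 16 76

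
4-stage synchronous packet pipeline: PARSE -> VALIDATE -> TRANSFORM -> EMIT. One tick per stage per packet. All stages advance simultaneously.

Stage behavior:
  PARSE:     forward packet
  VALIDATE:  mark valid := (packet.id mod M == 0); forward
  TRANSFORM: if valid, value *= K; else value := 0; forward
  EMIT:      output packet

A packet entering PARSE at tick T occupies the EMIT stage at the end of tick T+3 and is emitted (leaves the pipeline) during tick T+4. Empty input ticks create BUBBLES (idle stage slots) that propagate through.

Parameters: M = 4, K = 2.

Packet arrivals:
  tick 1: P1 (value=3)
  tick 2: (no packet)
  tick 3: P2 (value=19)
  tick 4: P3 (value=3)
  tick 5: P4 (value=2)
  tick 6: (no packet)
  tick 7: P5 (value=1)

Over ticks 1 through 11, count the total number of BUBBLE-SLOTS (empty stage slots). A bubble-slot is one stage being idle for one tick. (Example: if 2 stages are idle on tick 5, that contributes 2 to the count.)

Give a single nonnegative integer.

Answer: 24

Derivation:
Tick 1: [PARSE:P1(v=3,ok=F), VALIDATE:-, TRANSFORM:-, EMIT:-] out:-; bubbles=3
Tick 2: [PARSE:-, VALIDATE:P1(v=3,ok=F), TRANSFORM:-, EMIT:-] out:-; bubbles=3
Tick 3: [PARSE:P2(v=19,ok=F), VALIDATE:-, TRANSFORM:P1(v=0,ok=F), EMIT:-] out:-; bubbles=2
Tick 4: [PARSE:P3(v=3,ok=F), VALIDATE:P2(v=19,ok=F), TRANSFORM:-, EMIT:P1(v=0,ok=F)] out:-; bubbles=1
Tick 5: [PARSE:P4(v=2,ok=F), VALIDATE:P3(v=3,ok=F), TRANSFORM:P2(v=0,ok=F), EMIT:-] out:P1(v=0); bubbles=1
Tick 6: [PARSE:-, VALIDATE:P4(v=2,ok=T), TRANSFORM:P3(v=0,ok=F), EMIT:P2(v=0,ok=F)] out:-; bubbles=1
Tick 7: [PARSE:P5(v=1,ok=F), VALIDATE:-, TRANSFORM:P4(v=4,ok=T), EMIT:P3(v=0,ok=F)] out:P2(v=0); bubbles=1
Tick 8: [PARSE:-, VALIDATE:P5(v=1,ok=F), TRANSFORM:-, EMIT:P4(v=4,ok=T)] out:P3(v=0); bubbles=2
Tick 9: [PARSE:-, VALIDATE:-, TRANSFORM:P5(v=0,ok=F), EMIT:-] out:P4(v=4); bubbles=3
Tick 10: [PARSE:-, VALIDATE:-, TRANSFORM:-, EMIT:P5(v=0,ok=F)] out:-; bubbles=3
Tick 11: [PARSE:-, VALIDATE:-, TRANSFORM:-, EMIT:-] out:P5(v=0); bubbles=4
Total bubble-slots: 24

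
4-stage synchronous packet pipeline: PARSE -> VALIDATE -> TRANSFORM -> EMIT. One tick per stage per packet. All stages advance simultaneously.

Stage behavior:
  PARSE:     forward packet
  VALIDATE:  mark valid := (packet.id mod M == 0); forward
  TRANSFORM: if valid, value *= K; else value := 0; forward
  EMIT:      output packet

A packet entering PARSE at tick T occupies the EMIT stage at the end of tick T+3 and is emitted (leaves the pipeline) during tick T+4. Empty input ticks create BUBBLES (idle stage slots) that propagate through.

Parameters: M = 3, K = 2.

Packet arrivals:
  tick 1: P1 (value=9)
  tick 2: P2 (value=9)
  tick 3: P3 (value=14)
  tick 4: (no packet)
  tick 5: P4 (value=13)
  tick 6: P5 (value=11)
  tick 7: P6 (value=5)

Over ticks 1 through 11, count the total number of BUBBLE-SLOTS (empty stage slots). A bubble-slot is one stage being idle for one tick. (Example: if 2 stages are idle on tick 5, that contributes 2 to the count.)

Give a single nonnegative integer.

Answer: 20

Derivation:
Tick 1: [PARSE:P1(v=9,ok=F), VALIDATE:-, TRANSFORM:-, EMIT:-] out:-; bubbles=3
Tick 2: [PARSE:P2(v=9,ok=F), VALIDATE:P1(v=9,ok=F), TRANSFORM:-, EMIT:-] out:-; bubbles=2
Tick 3: [PARSE:P3(v=14,ok=F), VALIDATE:P2(v=9,ok=F), TRANSFORM:P1(v=0,ok=F), EMIT:-] out:-; bubbles=1
Tick 4: [PARSE:-, VALIDATE:P3(v=14,ok=T), TRANSFORM:P2(v=0,ok=F), EMIT:P1(v=0,ok=F)] out:-; bubbles=1
Tick 5: [PARSE:P4(v=13,ok=F), VALIDATE:-, TRANSFORM:P3(v=28,ok=T), EMIT:P2(v=0,ok=F)] out:P1(v=0); bubbles=1
Tick 6: [PARSE:P5(v=11,ok=F), VALIDATE:P4(v=13,ok=F), TRANSFORM:-, EMIT:P3(v=28,ok=T)] out:P2(v=0); bubbles=1
Tick 7: [PARSE:P6(v=5,ok=F), VALIDATE:P5(v=11,ok=F), TRANSFORM:P4(v=0,ok=F), EMIT:-] out:P3(v=28); bubbles=1
Tick 8: [PARSE:-, VALIDATE:P6(v=5,ok=T), TRANSFORM:P5(v=0,ok=F), EMIT:P4(v=0,ok=F)] out:-; bubbles=1
Tick 9: [PARSE:-, VALIDATE:-, TRANSFORM:P6(v=10,ok=T), EMIT:P5(v=0,ok=F)] out:P4(v=0); bubbles=2
Tick 10: [PARSE:-, VALIDATE:-, TRANSFORM:-, EMIT:P6(v=10,ok=T)] out:P5(v=0); bubbles=3
Tick 11: [PARSE:-, VALIDATE:-, TRANSFORM:-, EMIT:-] out:P6(v=10); bubbles=4
Total bubble-slots: 20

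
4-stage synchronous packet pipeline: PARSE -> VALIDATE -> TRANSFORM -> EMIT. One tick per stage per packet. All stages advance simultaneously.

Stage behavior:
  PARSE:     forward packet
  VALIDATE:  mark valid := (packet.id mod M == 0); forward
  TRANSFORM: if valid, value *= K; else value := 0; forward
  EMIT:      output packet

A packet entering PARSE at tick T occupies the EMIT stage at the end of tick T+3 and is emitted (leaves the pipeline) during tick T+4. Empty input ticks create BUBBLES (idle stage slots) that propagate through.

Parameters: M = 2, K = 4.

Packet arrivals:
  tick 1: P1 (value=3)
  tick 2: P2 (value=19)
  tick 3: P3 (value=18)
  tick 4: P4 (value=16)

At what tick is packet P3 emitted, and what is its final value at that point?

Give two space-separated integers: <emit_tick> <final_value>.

Answer: 7 0

Derivation:
Tick 1: [PARSE:P1(v=3,ok=F), VALIDATE:-, TRANSFORM:-, EMIT:-] out:-; in:P1
Tick 2: [PARSE:P2(v=19,ok=F), VALIDATE:P1(v=3,ok=F), TRANSFORM:-, EMIT:-] out:-; in:P2
Tick 3: [PARSE:P3(v=18,ok=F), VALIDATE:P2(v=19,ok=T), TRANSFORM:P1(v=0,ok=F), EMIT:-] out:-; in:P3
Tick 4: [PARSE:P4(v=16,ok=F), VALIDATE:P3(v=18,ok=F), TRANSFORM:P2(v=76,ok=T), EMIT:P1(v=0,ok=F)] out:-; in:P4
Tick 5: [PARSE:-, VALIDATE:P4(v=16,ok=T), TRANSFORM:P3(v=0,ok=F), EMIT:P2(v=76,ok=T)] out:P1(v=0); in:-
Tick 6: [PARSE:-, VALIDATE:-, TRANSFORM:P4(v=64,ok=T), EMIT:P3(v=0,ok=F)] out:P2(v=76); in:-
Tick 7: [PARSE:-, VALIDATE:-, TRANSFORM:-, EMIT:P4(v=64,ok=T)] out:P3(v=0); in:-
Tick 8: [PARSE:-, VALIDATE:-, TRANSFORM:-, EMIT:-] out:P4(v=64); in:-
P3: arrives tick 3, valid=False (id=3, id%2=1), emit tick 7, final value 0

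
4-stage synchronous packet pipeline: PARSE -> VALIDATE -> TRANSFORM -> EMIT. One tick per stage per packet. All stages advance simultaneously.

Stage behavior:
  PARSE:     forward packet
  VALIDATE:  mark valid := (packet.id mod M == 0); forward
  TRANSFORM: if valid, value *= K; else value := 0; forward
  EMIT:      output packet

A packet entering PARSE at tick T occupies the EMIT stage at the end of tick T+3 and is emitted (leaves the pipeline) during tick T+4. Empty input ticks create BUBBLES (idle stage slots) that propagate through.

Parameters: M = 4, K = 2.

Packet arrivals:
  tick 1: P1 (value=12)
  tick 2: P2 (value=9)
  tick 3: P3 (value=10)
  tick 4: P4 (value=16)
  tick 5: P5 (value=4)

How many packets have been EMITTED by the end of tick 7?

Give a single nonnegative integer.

Tick 1: [PARSE:P1(v=12,ok=F), VALIDATE:-, TRANSFORM:-, EMIT:-] out:-; in:P1
Tick 2: [PARSE:P2(v=9,ok=F), VALIDATE:P1(v=12,ok=F), TRANSFORM:-, EMIT:-] out:-; in:P2
Tick 3: [PARSE:P3(v=10,ok=F), VALIDATE:P2(v=9,ok=F), TRANSFORM:P1(v=0,ok=F), EMIT:-] out:-; in:P3
Tick 4: [PARSE:P4(v=16,ok=F), VALIDATE:P3(v=10,ok=F), TRANSFORM:P2(v=0,ok=F), EMIT:P1(v=0,ok=F)] out:-; in:P4
Tick 5: [PARSE:P5(v=4,ok=F), VALIDATE:P4(v=16,ok=T), TRANSFORM:P3(v=0,ok=F), EMIT:P2(v=0,ok=F)] out:P1(v=0); in:P5
Tick 6: [PARSE:-, VALIDATE:P5(v=4,ok=F), TRANSFORM:P4(v=32,ok=T), EMIT:P3(v=0,ok=F)] out:P2(v=0); in:-
Tick 7: [PARSE:-, VALIDATE:-, TRANSFORM:P5(v=0,ok=F), EMIT:P4(v=32,ok=T)] out:P3(v=0); in:-
Emitted by tick 7: ['P1', 'P2', 'P3']

Answer: 3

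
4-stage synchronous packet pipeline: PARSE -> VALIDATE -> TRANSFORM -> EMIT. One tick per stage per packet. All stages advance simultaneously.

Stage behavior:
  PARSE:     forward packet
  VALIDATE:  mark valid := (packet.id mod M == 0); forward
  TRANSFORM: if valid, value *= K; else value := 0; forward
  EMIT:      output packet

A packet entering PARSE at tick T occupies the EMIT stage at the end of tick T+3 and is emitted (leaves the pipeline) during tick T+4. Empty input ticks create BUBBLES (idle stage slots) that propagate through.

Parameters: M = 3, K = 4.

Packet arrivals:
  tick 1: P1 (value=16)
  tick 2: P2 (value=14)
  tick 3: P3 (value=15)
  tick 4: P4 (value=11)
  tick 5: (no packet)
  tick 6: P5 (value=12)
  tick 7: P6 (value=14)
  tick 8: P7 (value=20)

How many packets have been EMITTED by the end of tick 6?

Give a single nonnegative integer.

Tick 1: [PARSE:P1(v=16,ok=F), VALIDATE:-, TRANSFORM:-, EMIT:-] out:-; in:P1
Tick 2: [PARSE:P2(v=14,ok=F), VALIDATE:P1(v=16,ok=F), TRANSFORM:-, EMIT:-] out:-; in:P2
Tick 3: [PARSE:P3(v=15,ok=F), VALIDATE:P2(v=14,ok=F), TRANSFORM:P1(v=0,ok=F), EMIT:-] out:-; in:P3
Tick 4: [PARSE:P4(v=11,ok=F), VALIDATE:P3(v=15,ok=T), TRANSFORM:P2(v=0,ok=F), EMIT:P1(v=0,ok=F)] out:-; in:P4
Tick 5: [PARSE:-, VALIDATE:P4(v=11,ok=F), TRANSFORM:P3(v=60,ok=T), EMIT:P2(v=0,ok=F)] out:P1(v=0); in:-
Tick 6: [PARSE:P5(v=12,ok=F), VALIDATE:-, TRANSFORM:P4(v=0,ok=F), EMIT:P3(v=60,ok=T)] out:P2(v=0); in:P5
Emitted by tick 6: ['P1', 'P2']

Answer: 2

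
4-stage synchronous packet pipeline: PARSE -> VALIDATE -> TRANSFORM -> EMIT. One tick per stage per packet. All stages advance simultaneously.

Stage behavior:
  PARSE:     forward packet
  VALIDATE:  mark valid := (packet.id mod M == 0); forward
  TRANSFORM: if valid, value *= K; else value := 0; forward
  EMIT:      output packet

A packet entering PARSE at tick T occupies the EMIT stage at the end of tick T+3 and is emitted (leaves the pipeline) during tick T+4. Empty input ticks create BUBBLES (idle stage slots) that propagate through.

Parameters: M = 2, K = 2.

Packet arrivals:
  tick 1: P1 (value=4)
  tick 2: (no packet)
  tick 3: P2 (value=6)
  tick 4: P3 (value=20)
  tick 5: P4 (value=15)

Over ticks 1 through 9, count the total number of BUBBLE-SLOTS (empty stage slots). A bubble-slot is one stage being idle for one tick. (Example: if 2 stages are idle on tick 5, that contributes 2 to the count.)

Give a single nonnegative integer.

Tick 1: [PARSE:P1(v=4,ok=F), VALIDATE:-, TRANSFORM:-, EMIT:-] out:-; bubbles=3
Tick 2: [PARSE:-, VALIDATE:P1(v=4,ok=F), TRANSFORM:-, EMIT:-] out:-; bubbles=3
Tick 3: [PARSE:P2(v=6,ok=F), VALIDATE:-, TRANSFORM:P1(v=0,ok=F), EMIT:-] out:-; bubbles=2
Tick 4: [PARSE:P3(v=20,ok=F), VALIDATE:P2(v=6,ok=T), TRANSFORM:-, EMIT:P1(v=0,ok=F)] out:-; bubbles=1
Tick 5: [PARSE:P4(v=15,ok=F), VALIDATE:P3(v=20,ok=F), TRANSFORM:P2(v=12,ok=T), EMIT:-] out:P1(v=0); bubbles=1
Tick 6: [PARSE:-, VALIDATE:P4(v=15,ok=T), TRANSFORM:P3(v=0,ok=F), EMIT:P2(v=12,ok=T)] out:-; bubbles=1
Tick 7: [PARSE:-, VALIDATE:-, TRANSFORM:P4(v=30,ok=T), EMIT:P3(v=0,ok=F)] out:P2(v=12); bubbles=2
Tick 8: [PARSE:-, VALIDATE:-, TRANSFORM:-, EMIT:P4(v=30,ok=T)] out:P3(v=0); bubbles=3
Tick 9: [PARSE:-, VALIDATE:-, TRANSFORM:-, EMIT:-] out:P4(v=30); bubbles=4
Total bubble-slots: 20

Answer: 20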